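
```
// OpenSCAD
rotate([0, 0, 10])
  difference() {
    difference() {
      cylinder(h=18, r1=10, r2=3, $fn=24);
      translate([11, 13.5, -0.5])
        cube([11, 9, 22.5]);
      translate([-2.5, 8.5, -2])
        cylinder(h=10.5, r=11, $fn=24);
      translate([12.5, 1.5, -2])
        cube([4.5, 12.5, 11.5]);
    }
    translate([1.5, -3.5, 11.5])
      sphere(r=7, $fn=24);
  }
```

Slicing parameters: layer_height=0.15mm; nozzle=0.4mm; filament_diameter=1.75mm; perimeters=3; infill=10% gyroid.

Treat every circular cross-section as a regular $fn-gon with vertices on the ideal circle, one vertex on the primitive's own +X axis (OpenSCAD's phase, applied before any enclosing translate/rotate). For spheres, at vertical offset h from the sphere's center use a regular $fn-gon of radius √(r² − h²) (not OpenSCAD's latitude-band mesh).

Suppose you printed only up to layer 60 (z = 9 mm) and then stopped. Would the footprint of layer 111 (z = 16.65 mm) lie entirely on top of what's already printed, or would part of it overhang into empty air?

part overhangs

Compare the two slices. At z = 9: the cone (r1=10→r2=3) has section circumradius 6.500 here — a regular 24-gon (area = (24/2)·6.500²·sin(360°/24) = 131.22 mm²); the cube at (11, 13.5) (footprint 11×9) is included at this height (area 99.00 mm²); the cylinder at (-2.5, 8.5) does not reach this height (z outside [-2, 8.5]); the cube at (12.5, 1.5) is present — its section is the full 4.5×12.5 rectangle (area 56.25 mm²); After the difference (first − rest): starting from the cone (131.22 mm²), the 11×9 cube at (11, 13.5) misses the remaining region (no effect); the 4.5×12.5 cube at (12.5, 1.5) misses the remaining region (no effect) — area = 131.22 mm²; the r=7 sphere at (1.5, -3.5) slices to a regular 24-gon of circumradius 6.538 (√(r²−h²) with h=2.5 from center) (area = (24/2)·6.538²·sin(360°/24) = 132.77 mm²); Subtracting the remaining from the first: starting from that combined region (131.22 mm²), the r=7 sphere at (1.5, -3.5) partially overlaps it — only the 83.36 mm² overlap (of its 132.77 mm²) is removed, clipping the outline — area = 47.86 mm²; (whole slice rotated 10° about Z — lengths, areas and connectivity unchanged). At z = 16.65: the cone (r1=10→r2=3) has section circumradius 3.525 here — a regular 24-gon (area = (24/2)·3.525²·sin(360°/24) = 38.59 mm²); the cube at (11, 13.5) is present — its section is the full 11×9 rectangle (area 99.00 mm²); the cylinder at (-2.5, 8.5) is absent (z outside [-2, 8.5]); the cube at (12.5, 1.5) does not reach this height (z outside [-2, 9.5]); Subtracting the remaining from the first: starting from the cone (38.59 mm²), the 11×9 cube at (11, 13.5) misses the remaining region (no effect) — area = 38.59 mm²; the r=7 sphere at (1.5, -3.5) slices to a regular 24-gon of circumradius 4.741 (√(r²−h²) with h=5.15 from center) (area = (24/2)·4.741²·sin(360°/24) = 69.81 mm²); After the difference (first − rest): starting from the result so far (38.59 mm²), the r=7 sphere at (1.5, -3.5) partially overlaps it — only the 22.30 mm² overlap (of its 69.81 mm²) is removed, clipping the outline — area = 16.30 mm²; (rotated 10° about Z; rotation is an isometry so areas/perimeters/island counts are preserved). Checking containment: at z = 16.65 the cross-section extends beyond the z = 9 cross-section by about 12.95 mm².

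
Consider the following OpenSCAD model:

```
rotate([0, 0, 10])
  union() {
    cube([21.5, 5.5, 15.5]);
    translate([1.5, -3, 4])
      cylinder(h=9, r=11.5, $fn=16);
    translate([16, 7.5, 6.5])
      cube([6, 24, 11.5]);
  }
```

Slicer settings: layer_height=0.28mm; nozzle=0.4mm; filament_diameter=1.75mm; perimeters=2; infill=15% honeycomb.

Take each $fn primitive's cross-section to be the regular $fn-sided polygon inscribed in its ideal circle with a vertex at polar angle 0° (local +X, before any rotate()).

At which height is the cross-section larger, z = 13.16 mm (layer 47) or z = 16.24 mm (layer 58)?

layer 47 (z = 13.16 mm)

Layer 47 (z = 13.16): the cube is present — its section is the full 21.5×5.5 rectangle (area 118.25 mm²); the cylinder at (1.5, -3) is absent (z outside [4, 13]); the 6×24 cube at (16, 7.5) contributes its full rectangle (area 144.00 mm²); Merging all regions: the 2 present regions are separate (no shared area or edge), so areas and boundary lengths simply add and each stays a separate island — area = 262.25 mm²; (rotated 10° about Z; rotation is an isometry so areas/perimeters/island counts are preserved). So its area = 262.25 mm². Layer 58 (z = 16.24): the cube does not reach this height (z outside [0, 15.5]); the cylinder at (1.5, -3) is absent (z outside [4, 13]); the cube at (16, 7.5) (footprint 6×24) is included at this height (area 144.00 mm²); Taking the union: only the 6×24 cube at (16, 7.5) is present, so the union is just that shape — area = 144.00 mm²; (rotated 10° about Z; rotation is an isometry so areas/perimeters/island counts are preserved). So its area = 144.00 mm². Layer 47 is larger (262.25 vs 144.00 mm²).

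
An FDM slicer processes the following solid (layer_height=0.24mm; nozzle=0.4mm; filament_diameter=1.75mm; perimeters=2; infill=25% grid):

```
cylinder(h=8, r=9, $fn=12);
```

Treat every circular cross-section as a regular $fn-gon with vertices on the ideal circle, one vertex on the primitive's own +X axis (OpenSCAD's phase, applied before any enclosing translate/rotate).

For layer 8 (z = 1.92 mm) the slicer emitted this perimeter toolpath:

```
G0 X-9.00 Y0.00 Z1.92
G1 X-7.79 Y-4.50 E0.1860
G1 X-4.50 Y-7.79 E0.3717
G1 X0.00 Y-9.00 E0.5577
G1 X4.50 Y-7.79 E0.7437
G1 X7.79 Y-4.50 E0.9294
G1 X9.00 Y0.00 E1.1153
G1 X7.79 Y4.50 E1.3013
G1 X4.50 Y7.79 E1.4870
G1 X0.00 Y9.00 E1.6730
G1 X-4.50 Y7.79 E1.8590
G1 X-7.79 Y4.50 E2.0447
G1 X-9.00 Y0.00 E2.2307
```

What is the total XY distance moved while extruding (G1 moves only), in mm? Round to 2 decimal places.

55.89 mm

Sum the Euclidean lengths of each G1 segment: total = 55.89 mm.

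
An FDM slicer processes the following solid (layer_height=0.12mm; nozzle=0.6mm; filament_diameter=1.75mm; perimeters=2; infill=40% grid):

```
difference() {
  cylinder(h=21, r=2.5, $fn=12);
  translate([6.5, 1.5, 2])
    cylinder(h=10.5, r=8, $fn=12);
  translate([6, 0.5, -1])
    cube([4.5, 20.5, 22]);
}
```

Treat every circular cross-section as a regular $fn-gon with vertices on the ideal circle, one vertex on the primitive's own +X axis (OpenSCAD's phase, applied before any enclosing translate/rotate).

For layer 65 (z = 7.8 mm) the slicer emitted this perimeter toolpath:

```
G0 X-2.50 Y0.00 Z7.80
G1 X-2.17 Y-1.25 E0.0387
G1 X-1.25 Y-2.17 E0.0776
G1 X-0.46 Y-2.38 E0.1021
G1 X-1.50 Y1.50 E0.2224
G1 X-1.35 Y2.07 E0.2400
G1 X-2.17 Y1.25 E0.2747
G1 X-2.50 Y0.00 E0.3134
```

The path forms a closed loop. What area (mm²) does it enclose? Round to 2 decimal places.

4.42 mm²

Apply the shoelace formula to the sequence of (X, Y) vertices; enclosed area = 4.42 mm².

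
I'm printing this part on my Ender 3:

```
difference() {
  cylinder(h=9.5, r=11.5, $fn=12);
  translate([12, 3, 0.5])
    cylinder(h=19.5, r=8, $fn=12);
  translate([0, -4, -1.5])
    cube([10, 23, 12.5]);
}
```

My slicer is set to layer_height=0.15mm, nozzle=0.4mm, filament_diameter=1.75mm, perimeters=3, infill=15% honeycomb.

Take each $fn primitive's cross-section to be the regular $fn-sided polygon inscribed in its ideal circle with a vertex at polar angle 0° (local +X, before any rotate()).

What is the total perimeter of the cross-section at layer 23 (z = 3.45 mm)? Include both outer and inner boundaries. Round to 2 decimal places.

74.73 mm

At z = 3.45 mm: the cylinder: section is a regular 12-gon, circumradius r=11.5 (perimeter = 2·12·11.500·sin(180°/12) = 71.43 mm); the cylinder at (12, 3): section is a regular 12-gon, circumradius r=8 (perimeter = 2·12·8.000·sin(180°/12) = 49.69 mm); the cube at (0, -4) is present — its section is the full 10×23 rectangle (perimeter 66.00 mm); Subtracting the remaining from the first: starting from the r=11.5 cylinder, the r=8 cylinder at (12, 3) partially overlaps it — only the 65.10 mm² overlap (of its 192.00 mm²) is removed, clipping the outline; the 10×23 cube at (0, -4) partially overlaps it — only the 78.53 mm² overlap (of its 230.00 mm²) is removed, clipping the outline — boundary = 74.73 mm. Overall, the cross-section is a single solid region. Total boundary length (outer) = 74.73 mm.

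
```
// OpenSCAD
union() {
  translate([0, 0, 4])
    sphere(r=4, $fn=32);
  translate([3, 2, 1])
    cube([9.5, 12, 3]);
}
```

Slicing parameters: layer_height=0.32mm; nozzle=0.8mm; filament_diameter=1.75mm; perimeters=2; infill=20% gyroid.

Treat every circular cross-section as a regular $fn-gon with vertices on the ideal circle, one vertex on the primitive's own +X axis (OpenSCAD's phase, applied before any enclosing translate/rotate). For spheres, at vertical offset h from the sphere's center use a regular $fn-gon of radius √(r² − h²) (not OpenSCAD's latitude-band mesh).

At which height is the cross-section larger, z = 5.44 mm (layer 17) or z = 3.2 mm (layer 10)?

layer 10 (z = 3.2 mm)

Layer 17 (z = 5.44): the r=4 sphere slices to a regular 32-gon of circumradius 3.732 (√(r²−h²) with h=1.44 from center) (area = (32/2)·3.732²·sin(360°/32) = 43.47 mm²); the cube at (3, 2) is not intersected at this z (z outside [1, 4]); Combining (union): only the r=4 sphere is present, so the union is just that shape — area = 43.47 mm². So its area = 43.47 mm². Layer 10 (z = 3.2): the r=4 sphere contributes a regular 32-gon of circumradius √(4²−0.8²) = 3.919 (area = (32/2)·3.919²·sin(360°/32) = 47.95 mm²); the 9.5×12 cube at (3, 2) contributes its full rectangle (area 114.00 mm²); Merging all regions: the regions partially overlap — summed areas 161.95 mm² minus the doubly-counted overlap 0.10 mm² gives 161.85 mm² — area = 161.85 mm². So its area = 161.85 mm². Layer 10 is larger (161.85 vs 43.47 mm²).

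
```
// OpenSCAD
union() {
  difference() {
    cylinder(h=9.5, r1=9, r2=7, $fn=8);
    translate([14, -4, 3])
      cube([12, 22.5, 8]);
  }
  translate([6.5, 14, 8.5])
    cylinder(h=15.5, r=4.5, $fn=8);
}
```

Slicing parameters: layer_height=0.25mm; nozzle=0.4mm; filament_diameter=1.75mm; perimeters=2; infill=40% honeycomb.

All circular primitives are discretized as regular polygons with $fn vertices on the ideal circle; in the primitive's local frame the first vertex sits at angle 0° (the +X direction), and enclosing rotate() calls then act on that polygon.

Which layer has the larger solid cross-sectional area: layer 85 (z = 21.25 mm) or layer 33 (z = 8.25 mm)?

Layer 85 (z = 21.25): the cone does not reach this height (z outside [0, 9.5]); the cube at (14, -4) does not reach this height (z outside [3, 11]); Taking the first minus the rest: the first operand is absent here, so nothing remains; the r=4.5 cylinder at (6.5, 14) contributes a regular 8-gon of circumradius 4.5 (area = (8/2)·4.500²·sin(360°/8) = 57.28 mm²); Merging all regions: only the r=4.5 cylinder at (6.5, 14) is present, so the union is just that shape — area = 57.28 mm². So its area = 57.28 mm². Layer 33 (z = 8.25): the cone contributes a regular 8-gon of circumradius 7.263 (interpolated between r1=9 and r2=7 at t=0.868) (area = (8/2)·7.263²·sin(360°/8) = 149.21 mm²); the cube at (14, -4) is present — its section is the full 12×22.5 rectangle (area 270.00 mm²); Subtracting the remaining from the first: starting from the cone (149.21 mm²), the 12×22.5 cube at (14, -4) misses the remaining region (no effect) — area = 149.21 mm²; the cylinder at (6.5, 14) does not reach this height (z outside [8.5, 24]); Combining (union): only that combined region is present, so the union is just that shape — area = 149.21 mm². So its area = 149.21 mm². Layer 33 is larger (149.21 vs 57.28 mm²).

layer 33 (z = 8.25 mm)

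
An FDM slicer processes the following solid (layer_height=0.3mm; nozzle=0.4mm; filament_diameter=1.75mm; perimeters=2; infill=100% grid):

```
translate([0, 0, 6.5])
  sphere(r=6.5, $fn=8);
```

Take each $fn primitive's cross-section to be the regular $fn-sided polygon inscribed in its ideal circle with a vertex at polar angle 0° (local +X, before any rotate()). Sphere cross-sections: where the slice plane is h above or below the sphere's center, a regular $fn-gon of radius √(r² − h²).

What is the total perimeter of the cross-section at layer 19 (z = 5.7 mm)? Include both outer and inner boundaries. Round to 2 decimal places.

At z = 5.7 mm: the r=6.5 sphere slices to a regular 8-gon of circumradius 6.451 (√(r²−h²) with h=0.8 from center) (perimeter = 2·8·6.451·sin(180°/8) = 39.50 mm). Overall, the cross-section is a single solid region. Total boundary length (outer) = 39.50 mm.

39.50 mm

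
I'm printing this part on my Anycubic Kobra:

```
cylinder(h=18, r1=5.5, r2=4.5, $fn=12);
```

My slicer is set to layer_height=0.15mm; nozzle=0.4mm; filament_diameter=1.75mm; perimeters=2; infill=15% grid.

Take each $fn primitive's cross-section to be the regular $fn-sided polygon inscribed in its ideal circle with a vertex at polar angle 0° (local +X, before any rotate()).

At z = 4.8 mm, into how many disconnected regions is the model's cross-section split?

At z = 4.8 mm: the cone contributes a regular 12-gon of circumradius 5.233 (interpolated between r1=5.5 and r2=4.5 at t=0.267). The result has 1 disconnected region.

1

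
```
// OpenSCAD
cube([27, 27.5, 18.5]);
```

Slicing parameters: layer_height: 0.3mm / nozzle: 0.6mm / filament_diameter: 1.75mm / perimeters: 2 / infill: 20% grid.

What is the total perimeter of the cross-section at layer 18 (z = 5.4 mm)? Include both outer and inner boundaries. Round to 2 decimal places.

109.00 mm

At z = 5.4 mm: the cube (footprint 27×27.5) is included at this height (perimeter 109.00 mm). Overall, the cross-section is a single solid region. Total boundary length (outer) = 109.00 mm.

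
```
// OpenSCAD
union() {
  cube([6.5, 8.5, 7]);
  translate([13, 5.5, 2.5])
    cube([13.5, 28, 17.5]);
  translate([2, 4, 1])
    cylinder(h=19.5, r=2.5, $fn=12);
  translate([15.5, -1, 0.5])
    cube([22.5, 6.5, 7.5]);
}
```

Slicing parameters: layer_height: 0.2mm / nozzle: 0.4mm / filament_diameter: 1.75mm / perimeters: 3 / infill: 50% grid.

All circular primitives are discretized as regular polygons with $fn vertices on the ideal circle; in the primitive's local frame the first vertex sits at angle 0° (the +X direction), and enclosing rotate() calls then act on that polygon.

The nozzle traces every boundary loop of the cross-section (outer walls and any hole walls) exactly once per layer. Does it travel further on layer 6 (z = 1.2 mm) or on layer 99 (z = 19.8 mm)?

layer 99 (z = 19.8 mm)

Layer 6 (z = 1.2): the cube (footprint 6.5×8.5) is included at this height (perimeter 30.00 mm); the cube at (13, 5.5) is not intersected at this z (z outside [2.5, 20]); the r=2.5 cylinder at (2, 4) contributes a regular 12-gon of circumradius 2.5 (perimeter = 2·12·2.500·sin(180°/12) = 15.53 mm); the 22.5×6.5 cube at (15.5, -1) contributes its full rectangle (perimeter 58.00 mm); Merging all regions: the regions partially overlap (shared area 17.89 mm²), so the edge portions inside another operand are dropped and the merged outline is re-measured after clipping — boundary = 88.22 mm. So its perimeter = 88.22 mm. Layer 99 (z = 19.8): the cube is absent (z outside [0, 7]); the cube at (13, 5.5) is present — its section is the full 13.5×28 rectangle (perimeter 83.00 mm); the r=2.5 cylinder at (2, 4) contributes a regular 12-gon of circumradius 2.5 (perimeter = 2·12·2.500·sin(180°/12) = 15.53 mm); the cube at (15.5, -1) does not reach this height (z outside [0.5, 8]); Taking the union: the 2 present regions are separate (no shared area or edge), so areas and boundary lengths simply add and each stays a separate island — boundary = 98.53 mm. So its perimeter = 98.53 mm. Layer 99 is larger (98.53 vs 88.22 mm).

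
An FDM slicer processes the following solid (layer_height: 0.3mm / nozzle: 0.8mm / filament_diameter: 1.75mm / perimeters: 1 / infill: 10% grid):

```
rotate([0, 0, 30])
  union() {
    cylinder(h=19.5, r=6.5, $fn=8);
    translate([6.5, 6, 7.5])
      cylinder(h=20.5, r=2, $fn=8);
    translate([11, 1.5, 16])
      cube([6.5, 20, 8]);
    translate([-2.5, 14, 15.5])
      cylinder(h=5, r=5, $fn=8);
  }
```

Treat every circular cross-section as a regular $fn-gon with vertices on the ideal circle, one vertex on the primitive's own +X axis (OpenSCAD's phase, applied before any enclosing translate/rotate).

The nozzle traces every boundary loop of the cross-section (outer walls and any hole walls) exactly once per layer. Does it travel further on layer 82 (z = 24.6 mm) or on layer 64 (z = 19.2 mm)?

layer 64 (z = 19.2 mm)

Layer 82 (z = 24.6): the cylinder is absent (z outside [0, 19.5]); the cylinder at (6.5, 6): section is a regular 8-gon, circumradius r=2 (perimeter = 2·8·2.000·sin(180°/8) = 12.25 mm); the cube at (11, 1.5) does not reach this height (z outside [16, 24]); the cylinder at (-2.5, 14) is not intersected at this z (z outside [15.5, 20.5]); Taking the union: only the r=2 cylinder at (6.5, 6) is present, so the union is just that shape — boundary = 12.25 mm; (whole slice rotated 30° about Z — lengths, areas and connectivity unchanged). So its perimeter = 12.25 mm. Layer 64 (z = 19.2): the cylinder: section is a regular 8-gon, circumradius r=6.5 (perimeter = 2·8·6.500·sin(180°/8) = 39.80 mm); the r=2 cylinder at (6.5, 6) gives a regular 8-gon of circumradius 2 (constant along its height) (perimeter = 2·8·2.000·sin(180°/8) = 12.25 mm); the 6.5×20 cube at (11, 1.5) contributes its full rectangle (perimeter 53.00 mm); the cylinder at (-2.5, 14): section is a regular 8-gon, circumradius r=5 (perimeter = 2·8·5.000·sin(180°/8) = 30.61 mm); Taking the union: the 4 present regions are separate (no shared area or edge), so areas and boundary lengths simply add and each stays a separate island — boundary = 135.66 mm; (whole slice rotated 30° about Z — lengths, areas and connectivity unchanged). So its perimeter = 135.66 mm. Layer 64 is larger (135.66 vs 12.25 mm).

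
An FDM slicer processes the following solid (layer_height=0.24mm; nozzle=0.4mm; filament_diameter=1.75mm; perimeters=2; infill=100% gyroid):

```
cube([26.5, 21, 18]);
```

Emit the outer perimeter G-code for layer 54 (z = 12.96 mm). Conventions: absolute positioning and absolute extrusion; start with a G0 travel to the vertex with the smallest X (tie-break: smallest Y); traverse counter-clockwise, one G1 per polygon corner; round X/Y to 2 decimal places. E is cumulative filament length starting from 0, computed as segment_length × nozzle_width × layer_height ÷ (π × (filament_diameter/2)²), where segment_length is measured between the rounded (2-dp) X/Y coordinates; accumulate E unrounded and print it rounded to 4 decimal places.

At z = 12.96 mm: the cube is present — its section is the full 26.5×21 rectangle. The outline is a single polygon with 4 vertices. Extrusion per mm of travel: 0.4 × 0.24 / (π × 0.875²) = 0.039912. Accumulating E over each segment gives final E = 3.7917.

G0 X0.00 Y0.00 Z12.96
G1 X26.50 Y0.00 E1.0577
G1 X26.50 Y21.00 E1.8958
G1 X0.00 Y21.00 E2.9535
G1 X0.00 Y0.00 E3.7917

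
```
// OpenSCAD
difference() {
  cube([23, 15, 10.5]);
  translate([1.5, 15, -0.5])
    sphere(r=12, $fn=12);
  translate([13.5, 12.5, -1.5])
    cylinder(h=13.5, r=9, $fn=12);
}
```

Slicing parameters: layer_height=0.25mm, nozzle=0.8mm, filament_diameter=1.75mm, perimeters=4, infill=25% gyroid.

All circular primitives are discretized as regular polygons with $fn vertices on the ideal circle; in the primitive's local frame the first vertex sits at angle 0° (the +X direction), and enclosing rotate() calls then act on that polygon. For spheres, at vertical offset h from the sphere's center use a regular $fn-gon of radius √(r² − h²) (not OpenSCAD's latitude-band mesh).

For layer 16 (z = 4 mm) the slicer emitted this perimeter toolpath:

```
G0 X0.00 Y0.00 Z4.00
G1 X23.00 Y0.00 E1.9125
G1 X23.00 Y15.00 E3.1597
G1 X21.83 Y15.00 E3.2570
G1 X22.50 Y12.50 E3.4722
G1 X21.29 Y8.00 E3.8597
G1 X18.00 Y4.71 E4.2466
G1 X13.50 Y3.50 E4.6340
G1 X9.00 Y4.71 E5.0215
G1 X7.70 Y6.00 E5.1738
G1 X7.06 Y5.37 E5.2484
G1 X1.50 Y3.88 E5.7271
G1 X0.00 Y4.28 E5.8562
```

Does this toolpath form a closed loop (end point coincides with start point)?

no

Start point (G0): (0.00, 0.00). End point (last G1): the path does not return to the start — open.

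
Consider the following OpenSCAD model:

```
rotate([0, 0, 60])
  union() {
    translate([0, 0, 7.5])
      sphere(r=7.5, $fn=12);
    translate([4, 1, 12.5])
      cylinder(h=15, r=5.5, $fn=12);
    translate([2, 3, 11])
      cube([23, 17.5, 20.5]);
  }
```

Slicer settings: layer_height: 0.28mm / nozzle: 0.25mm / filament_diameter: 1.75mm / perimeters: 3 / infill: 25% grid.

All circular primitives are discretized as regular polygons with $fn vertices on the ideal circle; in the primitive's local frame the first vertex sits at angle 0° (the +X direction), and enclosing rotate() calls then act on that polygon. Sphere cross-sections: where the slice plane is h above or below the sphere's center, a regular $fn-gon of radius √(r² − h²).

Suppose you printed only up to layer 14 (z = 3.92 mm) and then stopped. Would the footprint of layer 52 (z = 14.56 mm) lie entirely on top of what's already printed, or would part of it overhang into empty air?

part overhangs

Compare the two slices. At z = 3.92: the r=7.5 sphere slices to a regular 12-gon of circumradius 6.590 (√(r²−h²) with h=3.58 from center) (area = (12/2)·6.590²·sin(360°/12) = 130.30 mm²); the cylinder at (4, 1) is not intersected at this z (z outside [12.5, 27.5]); the cube at (2, 3) is not intersected at this z (z outside [11, 31.5]); Merging all regions: only the r=7.5 sphere is present, so the union is just that shape — area = 130.30 mm²; (whole slice rotated 60° about Z — lengths, areas and connectivity unchanged). At z = 14.56: the sphere: section is a regular 12-gon, circumradius = √(r²−h²) = √(7.5²−7.06²) = 2.531 (area = (12/2)·2.531²·sin(360°/12) = 19.22 mm²); the cylinder at (4, 1): section is a regular 12-gon, circumradius r=5.5 (area = (12/2)·5.500²·sin(360°/12) = 90.75 mm²); the cube at (2, 3) (footprint 23×17.5) is included at this height (area 402.50 mm²); Combining (union): the regions partially overlap — summed areas 512.47 mm² minus the doubly-counted overlap 33.51 mm² gives 478.96 mm² — area = 478.96 mm²; (whole slice rotated 60° about Z — lengths, areas and connectivity unchanged). Checking containment: at z = 14.56 the cross-section extends beyond the z = 3.92 cross-section by about 413.35 mm².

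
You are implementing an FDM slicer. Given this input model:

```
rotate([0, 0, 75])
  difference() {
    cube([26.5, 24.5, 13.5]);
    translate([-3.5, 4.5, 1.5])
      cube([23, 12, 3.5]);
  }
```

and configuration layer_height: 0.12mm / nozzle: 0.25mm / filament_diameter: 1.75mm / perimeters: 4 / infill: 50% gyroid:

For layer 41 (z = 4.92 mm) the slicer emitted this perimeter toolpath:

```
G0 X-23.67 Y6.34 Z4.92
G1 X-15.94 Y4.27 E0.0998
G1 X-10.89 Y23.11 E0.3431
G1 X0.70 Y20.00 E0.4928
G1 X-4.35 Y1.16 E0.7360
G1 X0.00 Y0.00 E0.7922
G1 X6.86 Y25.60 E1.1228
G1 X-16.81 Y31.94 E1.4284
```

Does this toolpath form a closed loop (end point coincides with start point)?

Start point (G0): (-23.67, 6.34). End point (last G1): the path does not return to the start — open.

no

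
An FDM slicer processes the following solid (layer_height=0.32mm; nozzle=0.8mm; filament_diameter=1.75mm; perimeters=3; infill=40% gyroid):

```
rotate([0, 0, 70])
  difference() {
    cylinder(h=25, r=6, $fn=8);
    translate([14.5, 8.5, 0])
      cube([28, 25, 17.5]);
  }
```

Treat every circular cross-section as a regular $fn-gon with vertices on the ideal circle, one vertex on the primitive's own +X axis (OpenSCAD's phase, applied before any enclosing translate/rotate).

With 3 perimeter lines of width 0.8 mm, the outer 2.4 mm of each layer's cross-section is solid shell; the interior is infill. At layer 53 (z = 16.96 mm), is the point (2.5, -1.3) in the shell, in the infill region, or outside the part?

At z = 16.96 mm: the cylinder: section is a regular 8-gon, circumradius r=6; the cube at (14.5, 8.5) (footprint 28×25) is included at this height; Taking the first minus the rest: starting from the r=6 cylinder, the 28×25 cube at (14.5, 8.5) misses the remaining region (no effect) — 1 connected region; (whole slice rotated 70° about Z — lengths, areas and connectivity unchanged). Overall, the cross-section is a single solid region. Undo the 70° rotation: the query point maps to (-0.367, -2.794) in the un-rotated model frame. The nearest boundary edge runs (-0.00, -6.00)→(-4.24, -4.24); distance from the point to it = 2.82 mm. The point is inside the cross-section and 2.82 mm from the nearest boundary — more than the 2.4 mm shell width (3 × 0.8), so it's in the infill interior.

infill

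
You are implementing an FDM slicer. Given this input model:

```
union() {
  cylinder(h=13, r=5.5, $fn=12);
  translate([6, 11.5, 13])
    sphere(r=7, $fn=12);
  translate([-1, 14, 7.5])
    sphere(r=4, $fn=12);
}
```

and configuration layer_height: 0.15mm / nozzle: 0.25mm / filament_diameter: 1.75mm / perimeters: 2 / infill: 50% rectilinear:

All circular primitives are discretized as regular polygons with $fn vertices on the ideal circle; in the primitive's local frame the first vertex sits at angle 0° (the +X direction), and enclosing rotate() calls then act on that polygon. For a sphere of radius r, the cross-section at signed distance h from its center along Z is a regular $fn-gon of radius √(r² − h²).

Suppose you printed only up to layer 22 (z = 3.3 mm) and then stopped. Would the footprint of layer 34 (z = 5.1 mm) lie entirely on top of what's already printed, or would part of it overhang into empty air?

part overhangs

Compare the two slices. At z = 3.3: the cylinder: section is a regular 12-gon, circumradius r=5.5 (area = (12/2)·5.500²·sin(360°/12) = 90.75 mm²); the sphere at (6, 11.5) is not intersected at this z (|z−center|=9.700 > r=7); the sphere at (-1, 14) is absent (|z−center|=4.200 > r=4); Merging all regions: only the r=5.5 cylinder is present, so the union is just that shape — area = 90.75 mm². At z = 5.1: the r=5.5 cylinder contributes a regular 12-gon of circumradius 5.5 (area = (12/2)·5.500²·sin(360°/12) = 90.75 mm²); the sphere at (6, 11.5) does not reach this height (|z−center|=7.900 > r=7); the r=4 sphere at (-1, 14) contributes a regular 12-gon of circumradius √(4²−2.4²) = 3.200 (area = (12/2)·3.200²·sin(360°/12) = 30.72 mm²); Taking the union: the 2 present regions are separate (no shared area or edge), so areas and boundary lengths simply add and each stays a separate island — area = 121.47 mm². Checking containment: at z = 5.1 the cross-section extends beyond the z = 3.3 cross-section by about 30.72 mm².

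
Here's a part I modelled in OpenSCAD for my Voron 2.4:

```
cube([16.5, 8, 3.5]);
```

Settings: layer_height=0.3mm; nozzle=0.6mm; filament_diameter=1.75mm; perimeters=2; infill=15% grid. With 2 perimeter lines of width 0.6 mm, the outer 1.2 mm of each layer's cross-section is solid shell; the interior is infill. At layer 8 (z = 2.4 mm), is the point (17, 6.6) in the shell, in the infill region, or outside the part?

outside

At z = 2.4 mm: the cube (footprint 16.5×8) is included at this height. Overall, the cross-section is a single solid region. The nearest boundary edge runs (16.50, 0.00)→(16.50, 8.00); distance from the point to it = 0.50 mm. The point is not inside any of the regions above, so it lies outside the cross-section (0.50 mm from the nearest boundary).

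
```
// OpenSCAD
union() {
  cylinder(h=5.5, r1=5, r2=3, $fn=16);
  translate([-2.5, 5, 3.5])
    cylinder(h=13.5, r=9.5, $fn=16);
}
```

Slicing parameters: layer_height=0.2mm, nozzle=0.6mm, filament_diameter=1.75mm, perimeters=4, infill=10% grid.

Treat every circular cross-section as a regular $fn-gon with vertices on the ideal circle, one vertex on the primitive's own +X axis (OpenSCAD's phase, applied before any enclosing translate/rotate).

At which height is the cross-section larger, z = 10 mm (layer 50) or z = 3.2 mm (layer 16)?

Layer 50 (z = 10): the cone is not intersected at this z (z outside [0, 5.5]); the r=9.5 cylinder at (-2.5, 5) gives a regular 16-gon of circumradius 9.5 (constant along its height) (area = (16/2)·9.500²·sin(360°/16) = 276.30 mm²); Combining (union): only the r=9.5 cylinder at (-2.5, 5) is present, so the union is just that shape — area = 276.30 mm². So its area = 276.30 mm². Layer 16 (z = 3.2): the cone contributes a regular 16-gon of circumradius 3.836 (interpolated between r1=5 and r2=3 at t=0.582) (area = (16/2)·3.836²·sin(360°/16) = 45.06 mm²); the cylinder at (-2.5, 5) is not intersected at this z (z outside [3.5, 17]); Merging all regions: only the cone is present, so the union is just that shape — area = 45.06 mm². So its area = 45.06 mm². Layer 50 is larger (276.30 vs 45.06 mm²).

layer 50 (z = 10 mm)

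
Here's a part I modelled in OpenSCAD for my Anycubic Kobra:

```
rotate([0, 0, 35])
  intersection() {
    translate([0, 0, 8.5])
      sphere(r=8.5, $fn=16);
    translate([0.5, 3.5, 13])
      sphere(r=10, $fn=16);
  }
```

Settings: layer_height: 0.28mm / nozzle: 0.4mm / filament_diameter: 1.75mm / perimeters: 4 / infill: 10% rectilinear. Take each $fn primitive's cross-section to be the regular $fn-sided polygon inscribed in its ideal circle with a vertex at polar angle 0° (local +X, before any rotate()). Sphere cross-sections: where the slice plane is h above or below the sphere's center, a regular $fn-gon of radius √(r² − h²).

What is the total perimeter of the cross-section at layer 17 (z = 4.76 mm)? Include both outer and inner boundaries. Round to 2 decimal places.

33.22 mm

At z = 4.76 mm: the r=8.5 sphere contributes a regular 16-gon of circumradius √(8.5²−3.74²) = 7.633 (perimeter = 2·16·7.633·sin(180°/16) = 47.65 mm); the r=10 sphere at (0.5, 3.5) slices to a regular 16-gon of circumradius 5.666 (√(r²−h²) with h=8.24 from center) (perimeter = 2·16·5.666·sin(180°/16) = 35.37 mm); After intersecting: the r=10 sphere at (0.5, 3.5) partially overlaps the r=8.5 sphere; clipping to the common part keeps 85.06 mm² — boundary = 33.22 mm; (whole slice rotated 35° about Z — lengths, areas and connectivity unchanged). Overall, the cross-section is a single solid region. Total boundary length (outer) = 33.22 mm.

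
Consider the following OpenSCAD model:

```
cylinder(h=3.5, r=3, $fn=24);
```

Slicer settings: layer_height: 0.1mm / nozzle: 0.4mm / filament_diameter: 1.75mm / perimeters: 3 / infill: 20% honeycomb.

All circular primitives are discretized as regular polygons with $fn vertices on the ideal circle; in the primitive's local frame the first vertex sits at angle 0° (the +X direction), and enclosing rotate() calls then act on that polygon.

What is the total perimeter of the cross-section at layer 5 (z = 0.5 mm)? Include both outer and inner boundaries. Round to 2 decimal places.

18.80 mm

At z = 0.5 mm: the cylinder: section is a regular 24-gon, circumradius r=3 (perimeter = 2·24·3.000·sin(180°/24) = 18.80 mm). Overall, the cross-section is a single solid region. Total boundary length (outer) = 18.80 mm.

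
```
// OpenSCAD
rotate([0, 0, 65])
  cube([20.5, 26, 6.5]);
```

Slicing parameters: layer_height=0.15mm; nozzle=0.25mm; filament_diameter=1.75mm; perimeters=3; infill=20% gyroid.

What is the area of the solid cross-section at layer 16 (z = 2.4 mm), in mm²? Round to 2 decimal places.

533.00 mm²

At z = 2.4 mm: the cube is present — its section is the full 20.5×26 rectangle (area 533.00 mm²); (rotated 65° about Z; rotation is an isometry so areas/perimeters/island counts are preserved). Overall, the cross-section is a single solid region. Net area = 533.00 mm².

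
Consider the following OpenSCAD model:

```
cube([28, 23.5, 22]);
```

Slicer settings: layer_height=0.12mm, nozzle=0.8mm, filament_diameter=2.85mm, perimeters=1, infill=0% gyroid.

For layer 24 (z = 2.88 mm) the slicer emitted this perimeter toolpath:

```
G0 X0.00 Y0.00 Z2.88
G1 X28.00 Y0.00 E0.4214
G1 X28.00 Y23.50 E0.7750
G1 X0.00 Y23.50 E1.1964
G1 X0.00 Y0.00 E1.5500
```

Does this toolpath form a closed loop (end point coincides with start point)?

Start point (G0): (0.00, 0.00). End point (last G1): the path returns to the start — closed.

yes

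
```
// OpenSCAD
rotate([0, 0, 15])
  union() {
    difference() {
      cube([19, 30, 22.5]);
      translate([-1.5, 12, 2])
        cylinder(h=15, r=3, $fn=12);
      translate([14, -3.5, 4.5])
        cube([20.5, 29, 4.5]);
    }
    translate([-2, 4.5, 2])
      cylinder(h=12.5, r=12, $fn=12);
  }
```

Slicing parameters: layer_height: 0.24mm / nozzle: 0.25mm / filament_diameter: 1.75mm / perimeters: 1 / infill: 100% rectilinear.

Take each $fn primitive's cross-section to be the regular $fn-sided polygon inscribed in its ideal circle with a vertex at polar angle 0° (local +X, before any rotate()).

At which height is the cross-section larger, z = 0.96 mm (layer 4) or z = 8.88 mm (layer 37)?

layer 37 (z = 8.88 mm)

Layer 4 (z = 0.96): the cube is present — its section is the full 19×30 rectangle (area 570.00 mm²); the cylinder at (-1.5, 12) does not reach this height (z outside [2, 17]); the cube at (14, -3.5) is not intersected at this z (z outside [4.5, 9]); Subtracting the remaining from the first: none of the subtracted shapes is present at this height, so the 19×30 cube is unchanged — area = 570.00 mm²; the cylinder at (-2, 4.5) does not reach this height (z outside [2, 14.5]); Taking the union: only that combined region is present, so the union is just that shape — area = 570.00 mm²; (whole slice rotated 15° about Z — lengths, areas and connectivity unchanged). So its area = 570.00 mm². Layer 37 (z = 8.88): the cube is present — its section is the full 19×30 rectangle (area 570.00 mm²); the r=3 cylinder at (-1.5, 12) gives a regular 12-gon of circumradius 3 (constant along its height) (area = (12/2)·3.000²·sin(360°/12) = 27.00 mm²); the cube at (14, -3.5) (footprint 20.5×29) is included at this height (area 594.50 mm²); Subtracting the remaining from the first: starting from the 19×30 cube (570.00 mm²), the r=3 cylinder at (-1.5, 12) partially overlaps it — only the 5.10 mm² overlap (of its 27.00 mm²) is removed, clipping the outline; the 20.5×29 cube at (14, -3.5) partially overlaps it — only the 127.50 mm² overlap (of its 594.50 mm²) is removed, clipping the outline — area = 437.40 mm²; the cylinder at (-2, 4.5): section is a regular 12-gon, circumradius r=12 (area = (12/2)·12.000²·sin(360°/12) = 432.00 mm²); Combining (union): the regions partially overlap — summed areas 869.40 mm² minus the doubly-counted overlap 121.72 mm² gives 747.68 mm² — area = 747.68 mm²; (whole slice rotated 15° about Z — lengths, areas and connectivity unchanged). So its area = 747.68 mm². Layer 37 is larger (747.68 vs 570.00 mm²).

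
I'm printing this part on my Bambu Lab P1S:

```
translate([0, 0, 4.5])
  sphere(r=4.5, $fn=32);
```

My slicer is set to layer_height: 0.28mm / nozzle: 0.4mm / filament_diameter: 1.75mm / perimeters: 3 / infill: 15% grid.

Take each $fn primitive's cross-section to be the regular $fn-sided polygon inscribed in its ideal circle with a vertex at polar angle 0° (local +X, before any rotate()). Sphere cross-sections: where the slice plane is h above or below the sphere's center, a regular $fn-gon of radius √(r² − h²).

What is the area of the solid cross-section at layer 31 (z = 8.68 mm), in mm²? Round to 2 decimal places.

At z = 8.68 mm: the r=4.5 sphere slices to a regular 32-gon of circumradius 1.667 (√(r²−h²) with h=4.18 from center) (area = (32/2)·1.667²·sin(360°/32) = 8.67 mm²). Overall, the cross-section is a single solid region. Net area = 8.67 mm².

8.67 mm²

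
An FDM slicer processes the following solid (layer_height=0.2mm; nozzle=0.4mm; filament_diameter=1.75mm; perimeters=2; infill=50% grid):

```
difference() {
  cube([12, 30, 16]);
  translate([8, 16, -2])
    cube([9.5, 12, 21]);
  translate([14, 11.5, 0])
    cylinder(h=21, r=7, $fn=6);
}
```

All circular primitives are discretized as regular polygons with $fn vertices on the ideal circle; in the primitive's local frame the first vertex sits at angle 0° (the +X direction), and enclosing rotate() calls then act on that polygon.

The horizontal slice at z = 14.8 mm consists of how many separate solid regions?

At z = 14.8 mm: the 12×30 cube contributes its full rectangle; the cube at (8, 16) is present — its section is the full 9.5×12 rectangle; the cylinder at (14, 11.5): section is a regular 6-gon, circumradius r=7; Taking the first minus the rest: starting from the 12×30 cube, the 9.5×12 cube at (8, 16) partially overlaps it — only the 48.00 mm² overlap (of its 114.00 mm²) is removed, clipping the outline; the r=7 cylinder at (14, 11.5) partially overlaps it — only the 36.36 mm² overlap (of its 127.31 mm²) is removed, clipping the outline — 1 connected region. The result has 1 disconnected region.

1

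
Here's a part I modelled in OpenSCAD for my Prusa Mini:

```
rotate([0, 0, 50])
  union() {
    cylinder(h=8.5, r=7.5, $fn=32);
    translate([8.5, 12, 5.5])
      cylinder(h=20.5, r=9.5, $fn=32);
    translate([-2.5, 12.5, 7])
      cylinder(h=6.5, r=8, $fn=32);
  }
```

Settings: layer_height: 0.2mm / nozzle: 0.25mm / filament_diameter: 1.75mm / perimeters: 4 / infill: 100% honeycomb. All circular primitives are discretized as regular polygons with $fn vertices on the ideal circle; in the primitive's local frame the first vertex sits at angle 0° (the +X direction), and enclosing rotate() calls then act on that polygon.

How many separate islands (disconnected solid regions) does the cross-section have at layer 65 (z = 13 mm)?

1

At z = 13 mm: the cylinder is absent (z outside [0, 8.5]); the cylinder at (8.5, 12): section is a regular 32-gon, circumradius r=9.5; the r=8 cylinder at (-2.5, 12.5) gives a regular 32-gon of circumradius 8 (constant along its height); Merging all regions: the regions partially overlap (shared area 60.18 mm²), so overlapping operands fuse into one piece — 1 connected region; (rotated 50° about Z; rotation is an isometry so areas/perimeters/island counts are preserved). Overall, the cross-section is a single solid region. Island count = 1.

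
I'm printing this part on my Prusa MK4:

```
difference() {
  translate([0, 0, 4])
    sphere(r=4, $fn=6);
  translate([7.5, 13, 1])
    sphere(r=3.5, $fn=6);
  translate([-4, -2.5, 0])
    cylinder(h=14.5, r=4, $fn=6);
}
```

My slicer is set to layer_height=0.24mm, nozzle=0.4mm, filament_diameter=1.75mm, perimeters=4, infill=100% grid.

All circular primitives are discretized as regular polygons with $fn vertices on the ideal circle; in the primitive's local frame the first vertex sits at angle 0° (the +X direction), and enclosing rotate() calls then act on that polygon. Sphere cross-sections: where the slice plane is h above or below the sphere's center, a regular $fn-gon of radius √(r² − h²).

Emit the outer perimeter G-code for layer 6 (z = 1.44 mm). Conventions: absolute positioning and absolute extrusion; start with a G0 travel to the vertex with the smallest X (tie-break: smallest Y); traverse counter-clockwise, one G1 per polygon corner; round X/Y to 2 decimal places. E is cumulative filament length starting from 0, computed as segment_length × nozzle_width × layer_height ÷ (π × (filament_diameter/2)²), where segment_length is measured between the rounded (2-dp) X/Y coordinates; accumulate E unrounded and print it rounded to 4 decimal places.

At z = 1.44 mm: the sphere: section is a regular 6-gon, circumradius = √(r²−h²) = √(4²−2.56²) = 3.073; the r=3.5 sphere at (7.5, 13) contributes a regular 6-gon of circumradius √(3.5²−0.44²) = 3.472; the r=4 cylinder at (-4, -2.5) contributes a regular 6-gon of circumradius 4; After the difference (first − rest): starting from the r=4 sphere, the r=3.5 sphere at (7.5, 13) misses the remaining region (no effect); the r=4 cylinder at (-4, -2.5) partially overlaps it — only the 5.36 mm² overlap (of its 41.57 mm²) is removed, clipping the outline — 1 connected region. The outline is a single polygon with 8 vertices. Extrusion per mm of travel: 0.4 × 0.24 / (π × 0.875²) = 0.039912. Accumulating E over each segment gives final E = 0.6988.

G0 X-2.52 Y0.96 Z1.44
G1 X-2.00 Y0.96 E0.0208
G1 X0.00 Y-2.50 E0.1803
G1 X-0.09 Y-2.66 E0.1876
G1 X1.54 Y-2.66 E0.2526
G1 X3.07 Y0.00 E0.3751
G1 X1.54 Y2.66 E0.4976
G1 X-1.54 Y2.66 E0.6205
G1 X-2.52 Y0.96 E0.6988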